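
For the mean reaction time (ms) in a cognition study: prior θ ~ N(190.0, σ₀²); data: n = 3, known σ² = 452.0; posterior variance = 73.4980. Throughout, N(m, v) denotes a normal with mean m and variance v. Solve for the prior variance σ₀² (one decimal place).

σ₀² = 143.5

For the Normal–Normal model with known σ², precisions add: τ_n = τ₀ + n/σ².
So 1/σ₀² = 1/73.4980 − 3/452.0 = 0.013606 − 0.006637 = 0.006969.
Hence σ₀² = 1/0.006969 ≈ 143.5.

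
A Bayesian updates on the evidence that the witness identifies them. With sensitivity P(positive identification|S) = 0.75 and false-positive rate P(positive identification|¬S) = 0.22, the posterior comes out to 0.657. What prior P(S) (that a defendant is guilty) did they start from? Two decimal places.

P(S) = 0.36

In odds form, posterior odds = prior odds × likelihood ratio, so prior odds = posterior odds ÷ LR.
Posterior odds = 0.657/(1−0.657) = 1.9155. LR = 0.75/0.22 = 3.4091.
Prior odds = 1.9155/3.4091 = 0.5619, so P(S) = 0.5619/(1+0.5619) ≈ 0.36.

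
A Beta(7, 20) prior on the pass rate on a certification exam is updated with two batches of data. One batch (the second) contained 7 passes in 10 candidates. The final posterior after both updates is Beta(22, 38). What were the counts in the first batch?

8 passes and 15 failures

Because Beta–binomial updating is additive in the counts, the combined data contributed (α_post−α_prior, β_post−β_prior) successes and failures.
Total across both batches: 22−7=15 passes, 38−20=18 failures.
Subtract the second batch: 15−7=8 passes and 18−3=15 failures.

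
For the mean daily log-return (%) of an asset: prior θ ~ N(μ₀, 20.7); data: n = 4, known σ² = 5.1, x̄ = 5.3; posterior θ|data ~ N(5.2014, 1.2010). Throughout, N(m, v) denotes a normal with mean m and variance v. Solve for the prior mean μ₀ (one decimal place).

μ₀ = 3.6

The posterior mean is a precision-weighted average: μ_n = (τ₀μ₀ + τ_data·x̄)/(τ₀+τ_data), with τ₀=1/σ₀² and τ_data=n/σ².
Here τ₀ = 1/20.7 = 0.048309 and τ_data = 4/5.1 = 0.784314, so τ_n = 0.832623.
Rearranging for μ₀: μ₀ = (μ_n·τ_n − τ_data·x̄)/τ₀ = (5.2014·0.832623 − 0.784314·5.3) / 0.048309 = 0.173941/0.048309 ≈ 3.6.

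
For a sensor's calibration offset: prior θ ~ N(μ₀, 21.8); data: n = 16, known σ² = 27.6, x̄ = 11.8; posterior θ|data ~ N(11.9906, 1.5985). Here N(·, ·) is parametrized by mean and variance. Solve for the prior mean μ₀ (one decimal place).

μ₀ = 14.4

With known observation variance, the Normal–Normal posterior has precision τ_n = τ₀ + n/σ² and mean μ_n = (τ₀μ₀ + (n/σ²)x̄)/τ_n.
Here τ₀ = 1/21.8 = 0.045872 and τ_data = 16/27.6 = 0.579710, so τ_n = 0.625582.
Rearranging for μ₀: μ₀ = (μ_n·τ_n − τ_data·x̄)/τ₀ = (11.9906·0.625582 − 0.579710·11.8) / 0.045872 = 0.660526/0.045872 ≈ 14.4.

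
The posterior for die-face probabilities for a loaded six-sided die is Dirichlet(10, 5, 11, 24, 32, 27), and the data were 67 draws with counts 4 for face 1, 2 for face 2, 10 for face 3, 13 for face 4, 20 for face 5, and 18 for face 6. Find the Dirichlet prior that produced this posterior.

For a Dirichlet(α) prior with multinomial counts c, the posterior is Dirichlet(α + c) componentwise.
Subtract each count from the matching posterior parameter: 10−4=6, 5−2=3, 11−10=1, 24−13=11, 32−20=12, 27−18=9.

Dirichlet(6, 3, 1, 11, 12, 9)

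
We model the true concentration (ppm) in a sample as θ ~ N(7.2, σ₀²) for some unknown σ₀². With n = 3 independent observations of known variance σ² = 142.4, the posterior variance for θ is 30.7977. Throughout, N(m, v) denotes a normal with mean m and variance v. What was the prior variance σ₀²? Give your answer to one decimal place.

Posterior precision equals prior precision plus data precision: 1/σ_n² = 1/σ₀² + n/σ².
So 1/σ₀² = 1/30.7977 − 3/142.4 = 0.032470 − 0.021067 = 0.011403.
Hence σ₀² = 1/0.011403 ≈ 87.7.

σ₀² = 87.7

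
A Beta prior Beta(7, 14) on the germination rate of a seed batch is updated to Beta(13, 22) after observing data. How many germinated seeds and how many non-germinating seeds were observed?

Under Beta–binomial conjugacy the posterior parameters are (α+s, β+f).
So s = 13 − 7 = 6 and f = 22 − 14 = 8.

6 germinated seeds and 8 non-germinating seeds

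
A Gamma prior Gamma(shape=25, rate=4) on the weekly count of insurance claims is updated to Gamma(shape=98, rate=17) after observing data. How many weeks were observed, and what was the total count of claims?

n = 13 weeks with total 73 claims

A Gamma(α, β) prior (rate parametrization) on a Poisson rate with n observations summing to S gives posterior Gamma(α+S, β+n).
Matching: Σxᵢ = 98 − 25 = 73 and n = 17 − 4 = 13.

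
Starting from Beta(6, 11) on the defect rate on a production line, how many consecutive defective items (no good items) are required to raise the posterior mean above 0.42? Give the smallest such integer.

k = 2

After k defective items and 0 good items the posterior is Beta(6+k, 11), with mean (6+k)/(6+11+k).
Set (6+k)/(17+k) > 0.42 and solve: k > (0.42·17 − 6)/(1 − 0.42) = 1.966.
The smallest integer exceeding 1.966 is 2, and checking k=2: (8)/(19) = 0.4211 > 0.42.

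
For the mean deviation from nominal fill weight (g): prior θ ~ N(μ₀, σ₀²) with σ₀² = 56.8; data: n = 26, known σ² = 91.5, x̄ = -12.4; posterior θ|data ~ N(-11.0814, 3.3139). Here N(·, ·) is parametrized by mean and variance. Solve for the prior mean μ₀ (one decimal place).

With known observation variance, the Normal–Normal posterior has precision τ_n = τ₀ + n/σ² and mean μ_n = (τ₀μ₀ + (n/σ²)x̄)/τ_n.
Here τ₀ = 1/56.8 = 0.017606 and τ_data = 26/91.5 = 0.284153, so τ_n = 0.301759.
Rearranging for μ₀: μ₀ = (μ_n·τ_n − τ_data·x̄)/τ₀ = (-11.0814·0.301759 − 0.284153·-12.4) / 0.017606 = 0.179585/0.017606 ≈ 10.2.

μ₀ = 10.2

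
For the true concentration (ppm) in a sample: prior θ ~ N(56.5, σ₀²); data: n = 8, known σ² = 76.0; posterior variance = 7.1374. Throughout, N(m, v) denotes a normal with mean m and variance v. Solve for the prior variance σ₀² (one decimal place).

σ₀² = 28.7

For the Normal–Normal model with known σ², precisions add: τ_n = τ₀ + n/σ².
So 1/σ₀² = 1/7.1374 − 8/76.0 = 0.140107 − 0.105263 = 0.034844.
Hence σ₀² = 1/0.034844 ≈ 28.7.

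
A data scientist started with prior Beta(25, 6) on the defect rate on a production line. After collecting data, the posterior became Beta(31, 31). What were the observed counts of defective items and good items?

Beta is conjugate to the binomial likelihood: posterior = Beta(a+s, b+f).
So s = 31 − 25 = 6 and f = 31 − 6 = 25.

6 defective items and 25 good items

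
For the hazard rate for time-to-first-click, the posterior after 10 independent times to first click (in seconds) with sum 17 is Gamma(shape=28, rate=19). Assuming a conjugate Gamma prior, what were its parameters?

For an exponential likelihood with a Gamma(α, β) prior on the rate, n observations with total T give posterior Gamma(α+n, β+T).
So α = 28 − 10 = 18 and β = 19 − 17 = 2.

Gamma(shape=18, rate=2)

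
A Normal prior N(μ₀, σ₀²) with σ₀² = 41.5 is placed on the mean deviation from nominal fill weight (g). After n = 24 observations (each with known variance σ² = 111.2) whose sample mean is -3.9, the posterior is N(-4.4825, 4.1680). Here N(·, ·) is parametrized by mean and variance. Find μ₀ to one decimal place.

The posterior mean is a precision-weighted average: μ_n = (τ₀μ₀ + τ_data·x̄)/(τ₀+τ_data), with τ₀=1/σ₀² and τ_data=n/σ².
Here τ₀ = 1/41.5 = 0.024096 and τ_data = 24/111.2 = 0.215827, so τ_n = 0.239923.
Rearranging for μ₀: μ₀ = (μ_n·τ_n − τ_data·x̄)/τ₀ = (-4.4825·0.239923 − 0.215827·-3.9) / 0.024096 = -0.233730/0.024096 ≈ -9.7.

μ₀ = -9.7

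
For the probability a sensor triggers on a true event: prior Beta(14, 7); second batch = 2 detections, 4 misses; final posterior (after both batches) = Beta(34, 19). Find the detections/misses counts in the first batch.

18 detections and 8 misses

Because Beta–binomial updating is additive in the counts, the combined data contributed (α_post−α_prior, β_post−β_prior) successes and failures.
Total across both batches: 34−14=20 detections, 19−7=12 misses.
Subtract the second batch: 20−2=18 detections and 12−4=8 misses.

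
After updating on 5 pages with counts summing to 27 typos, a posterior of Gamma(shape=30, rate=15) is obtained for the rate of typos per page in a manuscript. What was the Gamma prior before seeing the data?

Gamma(shape=3, rate=10)

A Gamma(α, β) prior (rate parametrization) on a Poisson rate with n observations summing to S gives posterior Gamma(α+S, β+n).
So α = 30 − 27 = 3 and β = 15 − 5 = 10.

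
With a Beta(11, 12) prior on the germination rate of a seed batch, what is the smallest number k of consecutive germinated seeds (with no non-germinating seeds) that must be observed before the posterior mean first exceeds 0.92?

After k germinated seeds and 0 non-germinating seeds the posterior is Beta(11+k, 12), with mean (11+k)/(11+12+k).
Set (11+k)/(23+k) > 0.92 and solve: k > (0.92·23 − 11)/(1 − 0.92) = 127.000.
The smallest integer exceeding 127.000 is 128, and checking k=128: (139)/(151) = 0.9205 > 0.92.

k = 128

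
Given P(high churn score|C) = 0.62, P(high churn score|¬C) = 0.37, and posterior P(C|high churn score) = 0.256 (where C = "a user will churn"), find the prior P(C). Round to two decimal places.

Bayes' rule in odds form gives O(C|E) = O(C)·[P(E|C)/P(E|¬C)], hence O(C) = O(C|E)/LR.
Posterior odds = 0.256/(1−0.256) = 0.3441. LR = 0.62/0.37 = 1.6757.
Prior odds = 0.3441/1.6757 = 0.2053, so P(C) = 0.2053/(1+0.2053) ≈ 0.17.

P(C) = 0.17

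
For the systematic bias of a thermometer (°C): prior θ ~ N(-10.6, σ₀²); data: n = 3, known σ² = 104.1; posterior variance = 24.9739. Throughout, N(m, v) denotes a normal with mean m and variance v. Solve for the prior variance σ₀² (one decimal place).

σ₀² = 89.1

For the Normal–Normal model with known σ², precisions add: τ_n = τ₀ + n/σ².
So 1/σ₀² = 1/24.9739 − 3/104.1 = 0.040042 − 0.028818 = 0.011224.
Hence σ₀² = 1/0.011224 ≈ 89.1.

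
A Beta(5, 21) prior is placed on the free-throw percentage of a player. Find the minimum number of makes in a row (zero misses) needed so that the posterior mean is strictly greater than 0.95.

After k makes and 0 misses the posterior is Beta(5+k, 21), with mean (5+k)/(5+21+k).
Set (5+k)/(26+k) > 0.95 and solve: k > (0.95·26 − 5)/(1 − 0.95) = 394.000.
The smallest integer exceeding 394.000 is 395, and checking k=395: (400)/(421) = 0.9501 > 0.95.

k = 395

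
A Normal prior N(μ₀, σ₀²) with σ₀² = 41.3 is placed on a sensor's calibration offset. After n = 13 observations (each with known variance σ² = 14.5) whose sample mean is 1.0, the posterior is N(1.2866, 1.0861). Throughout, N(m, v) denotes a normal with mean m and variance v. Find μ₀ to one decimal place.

With known observation variance, the Normal–Normal posterior has precision τ_n = τ₀ + n/σ² and mean μ_n = (τ₀μ₀ + (n/σ²)x̄)/τ_n.
Here τ₀ = 1/41.3 = 0.024213 and τ_data = 13/14.5 = 0.896552, so τ_n = 0.920765.
Rearranging for μ₀: μ₀ = (μ_n·τ_n − τ_data·x̄)/τ₀ = (1.2866·0.920765 − 0.896552·1.0) / 0.024213 = 0.288104/0.024213 ≈ 11.9.

μ₀ = 11.9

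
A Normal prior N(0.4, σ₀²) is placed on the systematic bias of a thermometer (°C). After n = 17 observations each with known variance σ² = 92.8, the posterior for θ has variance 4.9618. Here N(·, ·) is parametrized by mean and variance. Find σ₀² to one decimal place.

For the Normal–Normal model with known σ², precisions add: τ_n = τ₀ + n/σ².
So 1/σ₀² = 1/4.9618 − 17/92.8 = 0.201540 − 0.183190 = 0.018350.
Hence σ₀² = 1/0.018350 ≈ 54.5.

σ₀² = 54.5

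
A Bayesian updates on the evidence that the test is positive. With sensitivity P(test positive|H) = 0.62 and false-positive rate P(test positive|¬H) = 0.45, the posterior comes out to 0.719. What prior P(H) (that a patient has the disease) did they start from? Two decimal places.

In odds form, posterior odds = prior odds × likelihood ratio, so prior odds = posterior odds ÷ LR.
Posterior odds = 0.719/(1−0.719) = 2.5587. LR = 0.62/0.45 = 1.3778.
Prior odds = 2.5587/1.3778 = 1.8571, so P(H) = 1.8571/(1+1.8571) ≈ 0.65.

P(H) = 0.65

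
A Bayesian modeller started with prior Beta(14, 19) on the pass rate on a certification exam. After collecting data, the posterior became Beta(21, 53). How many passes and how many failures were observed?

A Beta(α, β) prior with s successes and f failures in binomial data gives a Beta(α+s, β+f) posterior.
Match parameters: s=21−14=7, f=53−19=34.

7 passes and 34 failures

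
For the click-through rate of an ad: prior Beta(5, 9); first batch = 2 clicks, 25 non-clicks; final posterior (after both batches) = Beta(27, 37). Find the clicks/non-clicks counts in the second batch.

Because Beta–binomial updating is additive in the counts, the combined data contributed (α_post−α_prior, β_post−β_prior) successes and failures.
Total across both batches: 27−5=22 clicks, 37−9=28 non-clicks.
Subtract the first batch: 22−2=20 clicks and 28−25=3 non-clicks.

20 clicks and 3 non-clicks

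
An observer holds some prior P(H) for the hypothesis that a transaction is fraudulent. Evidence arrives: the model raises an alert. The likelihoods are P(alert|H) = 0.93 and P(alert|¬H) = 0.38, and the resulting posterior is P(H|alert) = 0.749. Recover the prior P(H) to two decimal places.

P(H) = 0.55

In odds form, posterior odds = prior odds × likelihood ratio, so prior odds = posterior odds ÷ LR.
Posterior odds = 0.749/(1−0.749) = 2.9841. LR = 0.93/0.38 = 2.4474.
Prior odds = 2.9841/2.4474 = 1.2193, so P(H) = 1.2193/(1+1.2193) ≈ 0.55.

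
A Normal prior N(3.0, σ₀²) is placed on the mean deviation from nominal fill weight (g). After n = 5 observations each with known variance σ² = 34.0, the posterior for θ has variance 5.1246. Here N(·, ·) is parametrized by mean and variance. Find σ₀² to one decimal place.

σ₀² = 20.8

For the Normal–Normal model with known σ², precisions add: τ_n = τ₀ + n/σ².
So 1/σ₀² = 1/5.1246 − 5/34.0 = 0.195137 − 0.147059 = 0.048078.
Hence σ₀² = 1/0.048078 ≈ 20.8.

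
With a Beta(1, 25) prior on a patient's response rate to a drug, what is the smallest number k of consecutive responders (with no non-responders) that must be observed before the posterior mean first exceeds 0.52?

After k responders and 0 non-responders the posterior is Beta(1+k, 25), with mean (1+k)/(1+25+k).
Set (1+k)/(26+k) > 0.52 and solve: k > (0.52·26 − 1)/(1 − 0.52) = 26.083.
The smallest integer exceeding 26.083 is 27.

k = 27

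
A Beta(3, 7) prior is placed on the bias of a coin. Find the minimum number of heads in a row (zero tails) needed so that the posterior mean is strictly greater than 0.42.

k = 3

After k heads and 0 tails the posterior is Beta(3+k, 7), with mean (3+k)/(3+7+k).
Set (3+k)/(10+k) > 0.42 and solve: k > (0.42·10 − 3)/(1 − 0.42) = 2.069.
The smallest integer exceeding 2.069 is 3.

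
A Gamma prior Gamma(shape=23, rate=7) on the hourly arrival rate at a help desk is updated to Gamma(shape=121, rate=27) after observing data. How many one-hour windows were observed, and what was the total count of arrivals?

n = 20 one-hour windows with total 98 arrivals

Gamma–Poisson conjugacy: posterior shape = α + Σxᵢ, posterior rate = β + n.
Matching: Σxᵢ = 121 − 23 = 98 and n = 27 − 7 = 20.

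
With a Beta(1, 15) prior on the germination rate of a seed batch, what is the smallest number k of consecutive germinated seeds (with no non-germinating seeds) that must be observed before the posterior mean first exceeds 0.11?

After k germinated seeds and 0 non-germinating seeds the posterior is Beta(1+k, 15), with mean (1+k)/(1+15+k).
Set (1+k)/(16+k) > 0.11 and solve: k > (0.11·16 − 1)/(1 − 0.11) = 0.854.
The smallest integer exceeding 0.854 is 1.

k = 1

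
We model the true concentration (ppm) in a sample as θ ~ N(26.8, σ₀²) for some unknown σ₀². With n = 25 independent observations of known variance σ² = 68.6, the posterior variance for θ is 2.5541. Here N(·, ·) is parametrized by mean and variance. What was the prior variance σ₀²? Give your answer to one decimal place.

σ₀² = 36.9

For the Normal–Normal model with known σ², precisions add: τ_n = τ₀ + n/σ².
So 1/σ₀² = 1/2.5541 − 25/68.6 = 0.391527 − 0.364431 = 0.027096.
Hence σ₀² = 1/0.027096 ≈ 36.9.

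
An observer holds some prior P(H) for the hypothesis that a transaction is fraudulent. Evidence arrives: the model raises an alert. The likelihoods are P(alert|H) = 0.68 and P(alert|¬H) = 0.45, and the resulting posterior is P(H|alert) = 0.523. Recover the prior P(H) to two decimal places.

P(H) = 0.42

In odds form, posterior odds = prior odds × likelihood ratio, so prior odds = posterior odds ÷ LR.
Posterior odds = 0.523/(1−0.523) = 1.0964. LR = 0.68/0.45 = 1.5111.
Prior odds = 1.0964/1.5111 = 0.7256, so P(H) = 0.7256/(1+0.7256) ≈ 0.42.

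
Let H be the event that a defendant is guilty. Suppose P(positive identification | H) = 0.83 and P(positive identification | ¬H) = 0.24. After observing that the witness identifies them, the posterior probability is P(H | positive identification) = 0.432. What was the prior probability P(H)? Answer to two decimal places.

Bayes' rule in odds form gives O(H|E) = O(H)·[P(E|H)/P(E|¬H)], hence O(H) = O(H|E)/LR.
Posterior odds = 0.432/(1−0.432) = 0.7606. LR = 0.83/0.24 = 3.4583.
Prior odds = 0.7606/3.4583 = 0.2199, so P(H) = 0.2199/(1+0.2199) ≈ 0.18.

P(H) = 0.18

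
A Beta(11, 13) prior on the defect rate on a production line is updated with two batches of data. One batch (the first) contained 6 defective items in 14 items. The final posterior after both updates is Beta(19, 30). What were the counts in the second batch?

2 defective items and 9 good items

Sequential conjugate updates are equivalent to a single update on the pooled data, so total successes = posterior α − prior α and total failures = posterior β − prior β.
Total across both batches: 19−11=8 defective items, 30−13=17 good items.
Subtract the first batch: 8−6=2 defective items and 17−8=9 good items.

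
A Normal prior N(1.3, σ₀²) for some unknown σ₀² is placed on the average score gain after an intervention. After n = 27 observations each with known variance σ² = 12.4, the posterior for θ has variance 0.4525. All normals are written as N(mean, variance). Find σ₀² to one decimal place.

For the Normal–Normal model with known σ², precisions add: τ_n = τ₀ + n/σ².
So 1/σ₀² = 1/0.4525 − 27/12.4 = 2.209945 − 2.177419 = 0.032526.
Hence σ₀² = 1/0.032526 ≈ 30.7.

σ₀² = 30.7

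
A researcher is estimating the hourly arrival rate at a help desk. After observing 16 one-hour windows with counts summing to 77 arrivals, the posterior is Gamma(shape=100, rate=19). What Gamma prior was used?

A Gamma(α, β) prior (rate parametrization) on a Poisson rate with n observations summing to S gives posterior Gamma(α+S, β+n).
So α = 100 − 77 = 23 and β = 19 − 16 = 3.

Gamma(shape=23, rate=3)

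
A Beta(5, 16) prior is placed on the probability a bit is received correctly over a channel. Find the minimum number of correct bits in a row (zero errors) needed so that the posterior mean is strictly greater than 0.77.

k = 49

After k correct bits and 0 errors the posterior is Beta(5+k, 16), with mean (5+k)/(5+16+k).
Set (5+k)/(21+k) > 0.77 and solve: k > (0.77·21 − 5)/(1 − 0.77) = 48.565.
The smallest integer exceeding 48.565 is 49.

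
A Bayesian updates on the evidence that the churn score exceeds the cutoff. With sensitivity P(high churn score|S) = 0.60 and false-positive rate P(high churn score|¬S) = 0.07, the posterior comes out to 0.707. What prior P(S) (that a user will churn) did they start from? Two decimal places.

In odds form, posterior odds = prior odds × likelihood ratio, so prior odds = posterior odds ÷ LR.
Posterior odds = 0.707/(1−0.707) = 2.4130. LR = 0.60/0.07 = 8.5714.
Prior odds = 2.4130/8.5714 = 0.2815, so P(S) = 0.2815/(1+0.2815) ≈ 0.22.

P(S) = 0.22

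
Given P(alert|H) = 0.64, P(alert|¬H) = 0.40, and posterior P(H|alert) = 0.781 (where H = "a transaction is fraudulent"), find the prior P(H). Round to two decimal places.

P(H) = 0.69

In odds form, posterior odds = prior odds × likelihood ratio, so prior odds = posterior odds ÷ LR.
Posterior odds = 0.781/(1−0.781) = 3.5662. LR = 0.64/0.40 = 1.6000.
Prior odds = 3.5662/1.6000 = 2.2289, so P(H) = 2.2289/(1+2.2289) ≈ 0.69.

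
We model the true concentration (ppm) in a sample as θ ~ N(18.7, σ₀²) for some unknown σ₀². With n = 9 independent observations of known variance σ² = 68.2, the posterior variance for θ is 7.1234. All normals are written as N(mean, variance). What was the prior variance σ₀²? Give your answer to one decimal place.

σ₀² = 118.8

For the Normal–Normal model with known σ², precisions add: τ_n = τ₀ + n/σ².
So 1/σ₀² = 1/7.1234 − 9/68.2 = 0.140382 − 0.131965 = 0.008417.
Hence σ₀² = 1/0.008417 ≈ 118.8.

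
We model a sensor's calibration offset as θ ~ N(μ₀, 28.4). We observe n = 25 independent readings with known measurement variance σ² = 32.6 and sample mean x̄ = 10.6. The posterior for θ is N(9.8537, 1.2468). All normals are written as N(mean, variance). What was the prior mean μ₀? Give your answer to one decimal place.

The posterior mean is a precision-weighted average: μ_n = (τ₀μ₀ + τ_data·x̄)/(τ₀+τ_data), with τ₀=1/σ₀² and τ_data=n/σ².
Here τ₀ = 1/28.4 = 0.035211 and τ_data = 25/32.6 = 0.766871, so τ_n = 0.802082.
Rearranging for μ₀: μ₀ = (μ_n·τ_n − τ_data·x̄)/τ₀ = (9.8537·0.802082 − 0.766871·10.6) / 0.035211 = -0.225357/0.035211 ≈ -6.4.

μ₀ = -6.4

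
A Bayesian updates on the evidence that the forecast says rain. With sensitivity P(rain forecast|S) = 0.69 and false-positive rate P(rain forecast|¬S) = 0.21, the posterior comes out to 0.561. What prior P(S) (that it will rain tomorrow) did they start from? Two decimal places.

P(S) = 0.28

Bayes' rule in odds form gives O(S|E) = O(S)·[P(E|S)/P(E|¬S)], hence O(S) = O(S|E)/LR.
Posterior odds = 0.561/(1−0.561) = 1.2779. LR = 0.69/0.21 = 3.2857.
Prior odds = 1.2779/3.2857 = 0.3889, so P(S) = 0.3889/(1+0.3889) ≈ 0.28.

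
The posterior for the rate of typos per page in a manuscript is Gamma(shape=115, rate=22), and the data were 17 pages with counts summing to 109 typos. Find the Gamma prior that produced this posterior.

Gamma(shape=6, rate=5)

Gamma–Poisson conjugacy: posterior shape = α + Σxᵢ, posterior rate = β + n.
So α = 115 − 109 = 6 and β = 22 − 17 = 5.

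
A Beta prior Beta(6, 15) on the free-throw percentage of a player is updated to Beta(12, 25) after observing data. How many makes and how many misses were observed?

Under Beta–binomial conjugacy the posterior parameters are (α+s, β+f).
So s = 12 − 6 = 6 and f = 25 − 15 = 10.

6 makes and 10 misses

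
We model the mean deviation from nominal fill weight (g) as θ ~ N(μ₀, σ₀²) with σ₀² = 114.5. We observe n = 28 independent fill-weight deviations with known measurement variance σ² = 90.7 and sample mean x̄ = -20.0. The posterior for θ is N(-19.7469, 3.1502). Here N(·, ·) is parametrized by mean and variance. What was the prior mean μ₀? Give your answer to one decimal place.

With known observation variance, the Normal–Normal posterior has precision τ_n = τ₀ + n/σ² and mean μ_n = (τ₀μ₀ + (n/σ²)x̄)/τ_n.
Here τ₀ = 1/114.5 = 0.008734 and τ_data = 28/90.7 = 0.308710, so τ_n = 0.317444.
Rearranging for μ₀: μ₀ = (μ_n·τ_n − τ_data·x̄)/τ₀ = (-19.7469·0.317444 − 0.308710·-20.0) / 0.008734 = -0.094335/0.008734 ≈ -10.8.

μ₀ = -10.8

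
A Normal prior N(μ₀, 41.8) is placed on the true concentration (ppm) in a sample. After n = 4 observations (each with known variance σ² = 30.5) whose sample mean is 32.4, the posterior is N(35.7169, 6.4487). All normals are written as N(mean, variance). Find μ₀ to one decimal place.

The posterior mean is a precision-weighted average: μ_n = (τ₀μ₀ + τ_data·x̄)/(τ₀+τ_data), with τ₀=1/σ₀² and τ_data=n/σ².
Here τ₀ = 1/41.8 = 0.023923 and τ_data = 4/30.5 = 0.131148, so τ_n = 0.155071.
Rearranging for μ₀: μ₀ = (μ_n·τ_n − τ_data·x̄)/τ₀ = (35.7169·0.155071 − 0.131148·32.4) / 0.023923 = 1.289460/0.023923 ≈ 53.9.

μ₀ = 53.9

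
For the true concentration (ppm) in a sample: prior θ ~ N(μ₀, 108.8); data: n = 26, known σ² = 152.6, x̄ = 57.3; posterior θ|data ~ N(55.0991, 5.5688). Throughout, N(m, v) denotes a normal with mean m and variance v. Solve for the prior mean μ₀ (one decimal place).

μ₀ = 14.3

With known observation variance, the Normal–Normal posterior has precision τ_n = τ₀ + n/σ² and mean μ_n = (τ₀μ₀ + (n/σ²)x̄)/τ_n.
Here τ₀ = 1/108.8 = 0.009191 and τ_data = 26/152.6 = 0.170380, so τ_n = 0.179571.
Rearranging for μ₀: μ₀ = (μ_n·τ_n − τ_data·x̄)/τ₀ = (55.0991·0.179571 − 0.170380·57.3) / 0.009191 = 0.131426/0.009191 ≈ 14.3.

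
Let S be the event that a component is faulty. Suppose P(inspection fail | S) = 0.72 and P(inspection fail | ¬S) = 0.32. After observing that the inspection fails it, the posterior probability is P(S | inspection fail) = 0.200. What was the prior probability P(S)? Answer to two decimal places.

Bayes' rule in odds form gives O(S|E) = O(S)·[P(E|S)/P(E|¬S)], hence O(S) = O(S|E)/LR.
Posterior odds = 0.200/(1−0.200) = 0.2500. LR = 0.72/0.32 = 2.2500.
Prior odds = 0.2500/2.2500 = 0.1111, so P(S) = 0.1111/(1+0.1111) ≈ 0.10.

P(S) = 0.10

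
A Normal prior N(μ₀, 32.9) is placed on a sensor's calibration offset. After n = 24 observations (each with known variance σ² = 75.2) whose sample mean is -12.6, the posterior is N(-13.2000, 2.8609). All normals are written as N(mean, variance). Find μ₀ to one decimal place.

μ₀ = -19.5

The posterior mean is a precision-weighted average: μ_n = (τ₀μ₀ + τ_data·x̄)/(τ₀+τ_data), with τ₀=1/σ₀² and τ_data=n/σ².
Here τ₀ = 1/32.9 = 0.030395 and τ_data = 24/75.2 = 0.319149, so τ_n = 0.349544.
Rearranging for μ₀: μ₀ = (μ_n·τ_n − τ_data·x̄)/τ₀ = (-13.2000·0.349544 − 0.319149·-12.6) / 0.030395 = -0.592703/0.030395 ≈ -19.5.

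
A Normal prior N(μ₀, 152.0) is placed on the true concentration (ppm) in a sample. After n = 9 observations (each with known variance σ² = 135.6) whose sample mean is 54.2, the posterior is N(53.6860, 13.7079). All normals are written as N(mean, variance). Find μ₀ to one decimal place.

The posterior mean is a precision-weighted average: μ_n = (τ₀μ₀ + τ_data·x̄)/(τ₀+τ_data), with τ₀=1/σ₀² and τ_data=n/σ².
Here τ₀ = 1/152.0 = 0.006579 and τ_data = 9/135.6 = 0.066372, so τ_n = 0.072951.
Rearranging for μ₀: μ₀ = (μ_n·τ_n − τ_data·x̄)/τ₀ = (53.6860·0.072951 − 0.066372·54.2) / 0.006579 = 0.319085/0.006579 ≈ 48.5.

μ₀ = 48.5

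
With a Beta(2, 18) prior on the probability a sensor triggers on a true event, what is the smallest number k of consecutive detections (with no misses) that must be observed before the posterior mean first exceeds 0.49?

k = 16

After k detections and 0 misses the posterior is Beta(2+k, 18), with mean (2+k)/(2+18+k).
Set (2+k)/(20+k) > 0.49 and solve: k > (0.49·20 − 2)/(1 − 0.49) = 15.294.
The smallest integer exceeding 15.294 is 16, and checking k=16: (18)/(36) = 0.5000 > 0.49.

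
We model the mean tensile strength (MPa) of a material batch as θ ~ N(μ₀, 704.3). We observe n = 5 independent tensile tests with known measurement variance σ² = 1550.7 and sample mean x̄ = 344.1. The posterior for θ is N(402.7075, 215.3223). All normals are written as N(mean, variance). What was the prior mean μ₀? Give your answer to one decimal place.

μ₀ = 535.8

The posterior mean is a precision-weighted average: μ_n = (τ₀μ₀ + τ_data·x̄)/(τ₀+τ_data), with τ₀=1/σ₀² and τ_data=n/σ².
Here τ₀ = 1/704.3 = 0.001420 and τ_data = 5/1550.7 = 0.003224, so τ_n = 0.004644.
Rearranging for μ₀: μ₀ = (μ_n·τ_n − τ_data·x̄)/τ₀ = (402.7075·0.004644 − 0.003224·344.1) / 0.001420 = 0.760795/0.001420 ≈ 535.8.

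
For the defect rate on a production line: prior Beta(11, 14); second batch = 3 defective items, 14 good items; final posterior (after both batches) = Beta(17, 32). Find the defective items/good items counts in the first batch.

Because Beta–binomial updating is additive in the counts, the combined data contributed (α_post−α_prior, β_post−β_prior) successes and failures.
Total across both batches: 17−11=6 defective items, 32−14=18 good items.
Subtract the second batch: 6−3=3 defective items and 18−14=4 good items.

3 defective items and 4 good items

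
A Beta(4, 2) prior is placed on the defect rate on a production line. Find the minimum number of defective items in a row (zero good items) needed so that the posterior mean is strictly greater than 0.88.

k = 11

After k defective items and 0 good items the posterior is Beta(4+k, 2), with mean (4+k)/(4+2+k).
Set (4+k)/(6+k) > 0.88 and solve: k > (0.88·6 − 4)/(1 − 0.88) = 10.667.
The smallest integer exceeding 10.667 is 11, and checking k=11: (15)/(17) = 0.8824 > 0.88.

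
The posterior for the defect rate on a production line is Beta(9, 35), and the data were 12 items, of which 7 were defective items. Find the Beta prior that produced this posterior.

A Beta(α, β) prior with s successes and f failures in binomial data gives a Beta(α+s, β+f) posterior.
Subtract the data counts: 9−7=2, 35−5=30.

Beta(2, 30)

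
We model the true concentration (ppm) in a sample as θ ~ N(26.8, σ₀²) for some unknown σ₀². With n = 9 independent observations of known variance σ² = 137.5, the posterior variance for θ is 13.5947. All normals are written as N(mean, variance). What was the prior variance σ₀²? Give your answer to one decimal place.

Posterior precision equals prior precision plus data precision: 1/σ_n² = 1/σ₀² + n/σ².
So 1/σ₀² = 1/13.5947 − 9/137.5 = 0.073558 − 0.065455 = 0.008103.
Hence σ₀² = 1/0.008103 ≈ 123.4.

σ₀² = 123.4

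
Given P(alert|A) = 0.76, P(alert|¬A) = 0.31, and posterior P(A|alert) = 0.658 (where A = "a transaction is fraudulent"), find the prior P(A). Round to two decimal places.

Bayes' rule in odds form gives O(A|E) = O(A)·[P(E|A)/P(E|¬A)], hence O(A) = O(A|E)/LR.
Posterior odds = 0.658/(1−0.658) = 1.9240. LR = 0.76/0.31 = 2.4516.
Prior odds = 1.9240/2.4516 = 0.7848, so P(A) = 0.7848/(1+0.7848) ≈ 0.44.

P(A) = 0.44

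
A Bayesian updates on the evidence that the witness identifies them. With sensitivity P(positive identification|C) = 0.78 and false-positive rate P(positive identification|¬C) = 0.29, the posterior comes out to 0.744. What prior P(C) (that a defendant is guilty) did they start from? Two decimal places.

Bayes' rule in odds form gives O(C|E) = O(C)·[P(E|C)/P(E|¬C)], hence O(C) = O(C|E)/LR.
Posterior odds = 0.744/(1−0.744) = 2.9062. LR = 0.78/0.29 = 2.6897.
Prior odds = 2.9062/2.6897 = 1.0805, so P(C) = 1.0805/(1+1.0805) ≈ 0.52.

P(C) = 0.52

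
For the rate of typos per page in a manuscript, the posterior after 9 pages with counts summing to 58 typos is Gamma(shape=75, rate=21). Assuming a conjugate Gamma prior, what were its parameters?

Gamma(shape=17, rate=12)

A Gamma(α, β) prior (rate parametrization) on a Poisson rate with n observations summing to S gives posterior Gamma(α+S, β+n).
So α = 75 − 58 = 17 and β = 21 − 9 = 12.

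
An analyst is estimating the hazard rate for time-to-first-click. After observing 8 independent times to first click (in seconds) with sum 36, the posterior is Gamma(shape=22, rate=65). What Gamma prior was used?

Gamma(shape=14, rate=29)

Gamma–exponential conjugacy: posterior shape = α + n, posterior rate = β + Σtᵢ.
So α = 22 − 8 = 14 and β = 65 − 36 = 29.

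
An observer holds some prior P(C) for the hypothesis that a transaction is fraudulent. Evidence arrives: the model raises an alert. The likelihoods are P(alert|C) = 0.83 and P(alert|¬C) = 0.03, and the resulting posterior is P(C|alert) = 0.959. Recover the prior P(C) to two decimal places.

P(C) = 0.46

Bayes' rule in odds form gives O(C|E) = O(C)·[P(E|C)/P(E|¬C)], hence O(C) = O(C|E)/LR.
Posterior odds = 0.959/(1−0.959) = 23.3902. LR = 0.83/0.03 = 27.6667.
Prior odds = 23.3902/27.6667 = 0.8454, so P(C) = 0.8454/(1+0.8454) ≈ 0.46.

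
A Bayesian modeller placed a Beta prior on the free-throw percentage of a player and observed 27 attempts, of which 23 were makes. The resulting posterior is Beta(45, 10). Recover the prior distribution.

Beta(22, 6)

A Beta(α, β) prior with s successes and f failures in binomial data gives a Beta(α+s, β+f) posterior.
Subtract the data counts: 45−23=22, 10−4=6.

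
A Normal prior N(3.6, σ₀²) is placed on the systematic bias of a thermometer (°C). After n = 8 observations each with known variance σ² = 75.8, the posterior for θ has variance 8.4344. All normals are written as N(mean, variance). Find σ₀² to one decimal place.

σ₀² = 76.8

Posterior precision equals prior precision plus data precision: 1/σ_n² = 1/σ₀² + n/σ².
So 1/σ₀² = 1/8.4344 − 8/75.8 = 0.118562 − 0.105541 = 0.013021.
Hence σ₀² = 1/0.013021 ≈ 76.8.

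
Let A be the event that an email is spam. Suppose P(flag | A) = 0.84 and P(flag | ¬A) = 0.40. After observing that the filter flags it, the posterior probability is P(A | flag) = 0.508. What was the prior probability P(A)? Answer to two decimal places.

P(A) = 0.33

Bayes' rule in odds form gives O(A|E) = O(A)·[P(E|A)/P(E|¬A)], hence O(A) = O(A|E)/LR.
Posterior odds = 0.508/(1−0.508) = 1.0325. LR = 0.84/0.40 = 2.1000.
Prior odds = 1.0325/2.1000 = 0.4917, so P(A) = 0.4917/(1+0.4917) ≈ 0.33.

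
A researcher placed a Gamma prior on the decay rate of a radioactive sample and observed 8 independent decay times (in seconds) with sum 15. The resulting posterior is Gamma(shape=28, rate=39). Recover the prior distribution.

Gamma(shape=20, rate=24)

Gamma–exponential conjugacy: posterior shape = α + n, posterior rate = β + Σtᵢ.
So α = 28 − 8 = 20 and β = 39 − 15 = 24.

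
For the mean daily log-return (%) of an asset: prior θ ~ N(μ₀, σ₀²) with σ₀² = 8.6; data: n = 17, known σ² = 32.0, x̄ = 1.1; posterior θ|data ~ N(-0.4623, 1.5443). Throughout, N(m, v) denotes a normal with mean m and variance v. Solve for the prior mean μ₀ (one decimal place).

μ₀ = -7.6

The posterior mean is a precision-weighted average: μ_n = (τ₀μ₀ + τ_data·x̄)/(τ₀+τ_data), with τ₀=1/σ₀² and τ_data=n/σ².
Here τ₀ = 1/8.6 = 0.116279 and τ_data = 17/32.0 = 0.531250, so τ_n = 0.647529.
Rearranging for μ₀: μ₀ = (μ_n·τ_n − τ_data·x̄)/τ₀ = (-0.4623·0.647529 − 0.531250·1.1) / 0.116279 = -0.883728/0.116279 ≈ -7.6.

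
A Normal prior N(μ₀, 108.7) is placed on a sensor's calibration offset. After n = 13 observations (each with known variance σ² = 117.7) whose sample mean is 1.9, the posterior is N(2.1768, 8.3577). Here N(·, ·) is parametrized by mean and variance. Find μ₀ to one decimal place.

μ₀ = 5.5

With known observation variance, the Normal–Normal posterior has precision τ_n = τ₀ + n/σ² and mean μ_n = (τ₀μ₀ + (n/σ²)x̄)/τ_n.
Here τ₀ = 1/108.7 = 0.009200 and τ_data = 13/117.7 = 0.110450, so τ_n = 0.119650.
Rearranging for μ₀: μ₀ = (μ_n·τ_n − τ_data·x̄)/τ₀ = (2.1768·0.119650 − 0.110450·1.9) / 0.009200 = 0.050599/0.009200 ≈ 5.5.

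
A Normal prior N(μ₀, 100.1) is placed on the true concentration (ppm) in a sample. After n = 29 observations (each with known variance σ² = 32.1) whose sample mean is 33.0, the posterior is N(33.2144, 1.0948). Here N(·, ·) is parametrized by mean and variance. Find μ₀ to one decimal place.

With known observation variance, the Normal–Normal posterior has precision τ_n = τ₀ + n/σ² and mean μ_n = (τ₀μ₀ + (n/σ²)x̄)/τ_n.
Here τ₀ = 1/100.1 = 0.009990 and τ_data = 29/32.1 = 0.903427, so τ_n = 0.913417.
Rearranging for μ₀: μ₀ = (μ_n·τ_n − τ_data·x̄)/τ₀ = (33.2144·0.913417 − 0.903427·33.0) / 0.009990 = 0.525507/0.009990 ≈ 52.6.

μ₀ = 52.6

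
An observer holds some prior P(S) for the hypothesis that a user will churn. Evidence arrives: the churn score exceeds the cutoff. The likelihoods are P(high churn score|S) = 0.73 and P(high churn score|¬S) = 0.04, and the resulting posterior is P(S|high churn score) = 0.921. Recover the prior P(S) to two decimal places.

Bayes' rule in odds form gives O(S|E) = O(S)·[P(E|S)/P(E|¬S)], hence O(S) = O(S|E)/LR.
Posterior odds = 0.921/(1−0.921) = 11.6582. LR = 0.73/0.04 = 18.2500.
Prior odds = 11.6582/18.2500 = 0.6388, so P(S) = 0.6388/(1+0.6388) ≈ 0.39.

P(S) = 0.39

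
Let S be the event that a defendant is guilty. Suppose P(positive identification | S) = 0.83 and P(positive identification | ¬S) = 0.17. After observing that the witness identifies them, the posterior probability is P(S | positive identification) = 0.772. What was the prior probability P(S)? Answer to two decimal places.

P(S) = 0.41

Bayes' rule in odds form gives O(S|E) = O(S)·[P(E|S)/P(E|¬S)], hence O(S) = O(S|E)/LR.
Posterior odds = 0.772/(1−0.772) = 3.3860. LR = 0.83/0.17 = 4.8824.
Prior odds = 3.3860/4.8824 = 0.6935, so P(S) = 0.6935/(1+0.6935) ≈ 0.41.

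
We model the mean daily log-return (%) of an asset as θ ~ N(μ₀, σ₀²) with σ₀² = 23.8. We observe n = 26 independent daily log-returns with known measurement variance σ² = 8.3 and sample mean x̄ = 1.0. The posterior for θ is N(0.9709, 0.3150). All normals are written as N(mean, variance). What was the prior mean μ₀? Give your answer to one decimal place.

The posterior mean is a precision-weighted average: μ_n = (τ₀μ₀ + τ_data·x̄)/(τ₀+τ_data), with τ₀=1/σ₀² and τ_data=n/σ².
Here τ₀ = 1/23.8 = 0.042017 and τ_data = 26/8.3 = 3.132530, so τ_n = 3.174547.
Rearranging for μ₀: μ₀ = (μ_n·τ_n − τ_data·x̄)/τ₀ = (0.9709·3.174547 − 3.132530·1.0) / 0.042017 = -0.050362/0.042017 ≈ -1.2.

μ₀ = -1.2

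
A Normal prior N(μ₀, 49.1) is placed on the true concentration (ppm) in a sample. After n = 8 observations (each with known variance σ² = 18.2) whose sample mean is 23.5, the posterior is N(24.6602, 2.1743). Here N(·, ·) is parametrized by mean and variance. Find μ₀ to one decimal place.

With known observation variance, the Normal–Normal posterior has precision τ_n = τ₀ + n/σ² and mean μ_n = (τ₀μ₀ + (n/σ²)x̄)/τ_n.
Here τ₀ = 1/49.1 = 0.020367 and τ_data = 8/18.2 = 0.439560, so τ_n = 0.459927.
Rearranging for μ₀: μ₀ = (μ_n·τ_n − τ_data·x̄)/τ₀ = (24.6602·0.459927 − 0.439560·23.5) / 0.020367 = 1.012232/0.020367 ≈ 49.7.

μ₀ = 49.7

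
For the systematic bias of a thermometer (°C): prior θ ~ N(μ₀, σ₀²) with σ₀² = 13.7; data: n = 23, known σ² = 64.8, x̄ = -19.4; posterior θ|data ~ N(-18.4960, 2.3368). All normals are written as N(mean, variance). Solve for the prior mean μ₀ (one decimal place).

μ₀ = -14.1

With known observation variance, the Normal–Normal posterior has precision τ_n = τ₀ + n/σ² and mean μ_n = (τ₀μ₀ + (n/σ²)x̄)/τ_n.
Here τ₀ = 1/13.7 = 0.072993 and τ_data = 23/64.8 = 0.354938, so τ_n = 0.427931.
Rearranging for μ₀: μ₀ = (μ_n·τ_n − τ_data·x̄)/τ₀ = (-18.4960·0.427931 − 0.354938·-19.4) / 0.072993 = -1.029215/0.072993 ≈ -14.1.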